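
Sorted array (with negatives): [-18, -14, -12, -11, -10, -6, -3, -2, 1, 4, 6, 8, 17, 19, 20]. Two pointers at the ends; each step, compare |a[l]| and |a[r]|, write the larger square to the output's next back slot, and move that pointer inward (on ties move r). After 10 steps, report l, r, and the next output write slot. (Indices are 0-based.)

l=5, r=9, next write slot=4

[0,14] |-18|<=|20| out[14]=400 → r--
[0,13] |-18|<=|19| out[13]=361 → r--
[0,12] |-18|>|17| out[12]=324 → l++
[1,12] |-14|<=|17| out[11]=289 → r--
[1,11] |-14|>|8| out[10]=196 → l++
[2,11] |-12|>|8| out[9]=144 → l++
[3,11] |-11|>|8| out[8]=121 → l++
[4,11] |-10|>|8| out[7]=100 → l++
[5,11] |-6|<=|8| out[6]=64 → r--
[5,10] |-6|<=|6| out[5]=36 → r--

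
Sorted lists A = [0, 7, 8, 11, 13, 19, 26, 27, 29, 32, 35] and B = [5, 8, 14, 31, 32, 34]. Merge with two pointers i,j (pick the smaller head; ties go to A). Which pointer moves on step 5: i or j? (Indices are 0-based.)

i=0 j=0: A[i]=0<=B[j]=5 take 0, i++
i=1 j=0: A[i]=7>B[j]=5 take 5, j++
i=1 j=1: A[i]=7<=B[j]=8 take 7, i++
i=2 j=1: A[i]=8<=B[j]=8 take 8, i++
i=3 j=1: A[i]=11>B[j]=8 take 8, j++

j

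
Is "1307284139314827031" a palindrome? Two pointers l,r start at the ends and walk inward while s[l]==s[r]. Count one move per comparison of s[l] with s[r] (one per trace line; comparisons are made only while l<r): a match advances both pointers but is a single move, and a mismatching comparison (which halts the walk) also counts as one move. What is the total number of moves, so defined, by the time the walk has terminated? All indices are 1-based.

l=1 r=19: '1'=='1', l++,r--
l=2 r=18: '3'=='3', l++,r--
l=3 r=17: '0'=='0', l++,r--
l=4 r=16: '7'=='7', l++,r--
l=5 r=15: '2'=='2', l++,r--
l=6 r=14: '8'=='8', l++,r--
l=7 r=13: '4'=='4', l++,r--
l=8 r=12: '1'=='1', l++,r--
l=9 r=11: '3'=='3', l++,r--

9 moves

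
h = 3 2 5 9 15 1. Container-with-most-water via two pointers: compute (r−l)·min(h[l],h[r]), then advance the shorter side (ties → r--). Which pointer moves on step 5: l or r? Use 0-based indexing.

l

[0,5] min(3,1)*5=5 best=5 * → r--
[0,4] min(3,15)*4=12 best=12 * → l++
[1,4] min(2,15)*3=6 best=12 → l++
[2,4] min(5,15)*2=10 best=12 → l++
[3,4] min(9,15)*1=9 best=12 → l++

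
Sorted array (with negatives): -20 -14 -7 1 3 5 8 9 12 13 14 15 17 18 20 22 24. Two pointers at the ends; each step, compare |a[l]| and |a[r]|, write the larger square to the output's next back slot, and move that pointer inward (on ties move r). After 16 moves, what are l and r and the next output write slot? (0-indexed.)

[0,16] |-20|<=|24| out[16]=576 → r--
[0,15] |-20|<=|22| out[15]=484 → r--
[0,14] |-20|<=|20| out[14]=400 → r--
[0,13] |-20|>|18| out[13]=400 → l++
[1,13] |-14|<=|18| out[12]=324 → r--
[1,12] |-14|<=|17| out[11]=289 → r--
[1,11] |-14|<=|15| out[10]=225 → r--
[1,10] |-14|<=|14| out[9]=196 → r--
[1,9] |-14|>|13| out[8]=196 → l++
[2,9] |-7|<=|13| out[7]=169 → r--
[2,8] |-7|<=|12| out[6]=144 → r--
[2,7] |-7|<=|9| out[5]=81 → r--
[2,6] |-7|<=|8| out[4]=64 → r--
[2,5] |-7|>|5| out[3]=49 → l++
[3,5] |1|<=|5| out[2]=25 → r--
[3,4] |1|<=|3| out[1]=9 → r--

l=3, r=3, next write slot=0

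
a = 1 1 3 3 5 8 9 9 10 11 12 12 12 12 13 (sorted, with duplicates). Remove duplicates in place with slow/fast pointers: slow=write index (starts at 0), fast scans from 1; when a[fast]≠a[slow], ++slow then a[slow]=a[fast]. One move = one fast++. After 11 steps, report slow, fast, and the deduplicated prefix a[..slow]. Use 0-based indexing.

slow=7, fast=12, prefix=[1, 3, 5, 8, 9, 10, 11, 12]

(s=0,f=1) a[fast]=1=a[slow] dup → fast++
(s=0,f=2) a[fast]=3≠a[slow]=1 write a[1]=3 → slow++,fast++
(s=1,f=3) a[fast]=3=a[slow] dup → fast++
(s=1,f=4) a[fast]=5≠a[slow]=3 write a[2]=5 → slow++,fast++
(s=2,f=5) a[fast]=8≠a[slow]=5 write a[3]=8 → slow++,fast++
(s=3,f=6) a[fast]=9≠a[slow]=8 write a[4]=9 → slow++,fast++
(s=4,f=7) a[fast]=9=a[slow] dup → fast++
(s=4,f=8) a[fast]=10≠a[slow]=9 write a[5]=10 → slow++,fast++
(s=5,f=9) a[fast]=11≠a[slow]=10 write a[6]=11 → slow++,fast++
(s=6,f=10) a[fast]=12≠a[slow]=11 write a[7]=12 → slow++,fast++
(s=7,f=11) a[fast]=12=a[slow] dup → fast++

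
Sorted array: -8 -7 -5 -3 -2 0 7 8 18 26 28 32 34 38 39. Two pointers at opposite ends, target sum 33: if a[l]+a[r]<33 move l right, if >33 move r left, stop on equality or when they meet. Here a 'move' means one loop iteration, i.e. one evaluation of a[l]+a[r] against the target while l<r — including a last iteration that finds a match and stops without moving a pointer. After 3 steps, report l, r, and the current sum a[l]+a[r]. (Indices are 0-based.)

[0,14] -8+39=31 <33 → l++
[1,14] -7+39=32 <33 → l++
[2,14] -5+39=34 >33 → r--

l=2, r=13, sum=33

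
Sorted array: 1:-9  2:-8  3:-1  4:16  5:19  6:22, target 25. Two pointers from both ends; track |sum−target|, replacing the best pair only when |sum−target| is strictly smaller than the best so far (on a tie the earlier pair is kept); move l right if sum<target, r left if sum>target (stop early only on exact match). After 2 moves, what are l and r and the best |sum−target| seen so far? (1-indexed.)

l=3, r=6, best |Δ|=11

[1,6] -9+22=13 d=12 * → l++
[2,6] -8+22=14 d=11 * → l++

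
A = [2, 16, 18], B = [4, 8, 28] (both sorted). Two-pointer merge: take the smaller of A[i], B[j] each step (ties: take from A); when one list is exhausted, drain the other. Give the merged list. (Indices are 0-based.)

[2, 4, 8, 16, 18, 28]

i=0 j=0: A[i]=2<=B[j]=4 take 2, i++
i=1 j=0: A[i]=16>B[j]=4 take 4, j++
i=1 j=1: A[i]=16>B[j]=8 take 8, j++
i=1 j=2: A[i]=16<=B[j]=28 take 16, i++
i=2 j=2: A[i]=18<=B[j]=28 take 18, i++
i=3 j=2: A done, take B[j]=28, j++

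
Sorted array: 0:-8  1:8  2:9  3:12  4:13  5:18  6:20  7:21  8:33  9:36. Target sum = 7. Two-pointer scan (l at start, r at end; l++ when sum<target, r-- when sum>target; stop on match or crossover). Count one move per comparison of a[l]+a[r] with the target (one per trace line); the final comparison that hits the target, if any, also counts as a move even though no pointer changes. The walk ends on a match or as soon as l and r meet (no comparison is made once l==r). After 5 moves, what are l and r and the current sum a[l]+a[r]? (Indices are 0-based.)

l=0 r=9: -8+36=28 >7, r--
l=0 r=8: -8+33=25 >7, r--
l=0 r=7: -8+21=13 >7, r--
l=0 r=6: -8+20=12 >7, r--
l=0 r=5: -8+18=10 >7, r--

l=0, r=4, sum=5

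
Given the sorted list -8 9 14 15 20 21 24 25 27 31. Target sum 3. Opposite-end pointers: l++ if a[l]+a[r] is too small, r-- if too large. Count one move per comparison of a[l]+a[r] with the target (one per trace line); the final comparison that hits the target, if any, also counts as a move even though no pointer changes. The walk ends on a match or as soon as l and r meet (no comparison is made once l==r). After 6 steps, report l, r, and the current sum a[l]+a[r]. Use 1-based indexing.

l=1, r=4, sum=7

[1,10] -8+31=23 >3 → r--
[1,9] -8+27=19 >3 → r--
[1,8] -8+25=17 >3 → r--
[1,7] -8+24=16 >3 → r--
[1,6] -8+21=13 >3 → r--
[1,5] -8+20=12 >3 → r--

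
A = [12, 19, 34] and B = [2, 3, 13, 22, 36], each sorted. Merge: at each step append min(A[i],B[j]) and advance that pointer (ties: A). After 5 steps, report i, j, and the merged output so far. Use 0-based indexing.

i=2, j=3, merged so far=[2, 3, 12, 13, 19]

[i=0,j=0] A[i]=12>B[j]=2 take 2 → j++
[i=0,j=1] A[i]=12>B[j]=3 take 3 → j++
[i=0,j=2] A[i]=12<=B[j]=13 take 12 → i++
[i=1,j=2] A[i]=19>B[j]=13 take 13 → j++
[i=1,j=3] A[i]=19<=B[j]=22 take 19 → i++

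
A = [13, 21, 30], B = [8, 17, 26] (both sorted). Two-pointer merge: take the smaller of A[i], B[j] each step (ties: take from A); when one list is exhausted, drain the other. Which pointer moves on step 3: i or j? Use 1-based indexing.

j

i=1 j=1: A[i]=13>B[j]=8 take 8, j++
i=1 j=2: A[i]=13<=B[j]=17 take 13, i++
i=2 j=2: A[i]=21>B[j]=17 take 17, j++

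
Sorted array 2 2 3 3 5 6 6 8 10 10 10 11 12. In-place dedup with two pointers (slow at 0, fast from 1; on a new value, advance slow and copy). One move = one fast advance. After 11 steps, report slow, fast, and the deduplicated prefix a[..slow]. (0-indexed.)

(s=0,f=1) a[fast]=2=a[slow] dup → fast++
(s=0,f=2) a[fast]=3≠a[slow]=2 write a[1]=3 → slow++,fast++
(s=1,f=3) a[fast]=3=a[slow] dup → fast++
(s=1,f=4) a[fast]=5≠a[slow]=3 write a[2]=5 → slow++,fast++
(s=2,f=5) a[fast]=6≠a[slow]=5 write a[3]=6 → slow++,fast++
(s=3,f=6) a[fast]=6=a[slow] dup → fast++
(s=3,f=7) a[fast]=8≠a[slow]=6 write a[4]=8 → slow++,fast++
(s=4,f=8) a[fast]=10≠a[slow]=8 write a[5]=10 → slow++,fast++
(s=5,f=9) a[fast]=10=a[slow] dup → fast++
(s=5,f=10) a[fast]=10=a[slow] dup → fast++
(s=5,f=11) a[fast]=11≠a[slow]=10 write a[6]=11 → slow++,fast++

slow=6, fast=12, prefix=[2, 3, 5, 6, 8, 10, 11]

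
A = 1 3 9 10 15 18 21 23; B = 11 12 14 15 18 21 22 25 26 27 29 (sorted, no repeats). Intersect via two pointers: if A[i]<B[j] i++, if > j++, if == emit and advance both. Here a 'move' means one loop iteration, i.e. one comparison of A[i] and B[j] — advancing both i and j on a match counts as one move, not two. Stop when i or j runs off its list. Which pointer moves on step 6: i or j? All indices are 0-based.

[i=0,j=0] 1<11 → i++
[i=1,j=0] 3<11 → i++
[i=2,j=0] 9<11 → i++
[i=3,j=0] 10<11 → i++
[i=4,j=0] 15>11 → j++
[i=4,j=1] 15>12 → j++

j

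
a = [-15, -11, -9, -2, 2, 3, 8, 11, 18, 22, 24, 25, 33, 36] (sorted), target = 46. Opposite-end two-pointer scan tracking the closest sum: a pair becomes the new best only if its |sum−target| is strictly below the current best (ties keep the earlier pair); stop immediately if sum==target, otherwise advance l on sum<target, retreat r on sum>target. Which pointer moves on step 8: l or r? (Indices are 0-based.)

r

[0,13] -15+36=21 d=25 * → l++
[1,13] -11+36=25 d=21 * → l++
[2,13] -9+36=27 d=19 * → l++
[3,13] -2+36=34 d=12 * → l++
[4,13] 2+36=38 d=8 * → l++
[5,13] 3+36=39 d=7 * → l++
[6,13] 8+36=44 d=2 * → l++
[7,13] 11+36=47 d=1 * → r--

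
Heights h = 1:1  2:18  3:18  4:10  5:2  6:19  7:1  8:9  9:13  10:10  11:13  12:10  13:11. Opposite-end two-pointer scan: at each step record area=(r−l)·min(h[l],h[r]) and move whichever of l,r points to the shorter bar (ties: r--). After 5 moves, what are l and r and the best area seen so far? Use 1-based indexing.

[1,13] min(1,11)*12=12 best=12 * → l++
[2,13] min(18,11)*11=121 best=121 * → r--
[2,12] min(18,10)*10=100 best=121 → r--
[2,11] min(18,13)*9=117 best=121 → r--
[2,10] min(18,10)*8=80 best=121 → r--

l=2, r=9, best area=121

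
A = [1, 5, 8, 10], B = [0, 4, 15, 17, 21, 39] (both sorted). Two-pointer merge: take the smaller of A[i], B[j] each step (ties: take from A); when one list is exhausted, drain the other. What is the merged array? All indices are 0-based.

[i=0,j=0] A[i]=1>B[j]=0 take 0 → j++
[i=0,j=1] A[i]=1<=B[j]=4 take 1 → i++
[i=1,j=1] A[i]=5>B[j]=4 take 4 → j++
[i=1,j=2] A[i]=5<=B[j]=15 take 5 → i++
[i=2,j=2] A[i]=8<=B[j]=15 take 8 → i++
[i=3,j=2] A[i]=10<=B[j]=15 take 10 → i++
[i=4,j=2] A done, take B[j]=15 → j++
[i=4,j=3] A done, take B[j]=17 → j++
[i=4,j=4] A done, take B[j]=21 → j++
[i=4,j=5] A done, take B[j]=39 → j++

[0, 1, 4, 5, 8, 10, 15, 17, 21, 39]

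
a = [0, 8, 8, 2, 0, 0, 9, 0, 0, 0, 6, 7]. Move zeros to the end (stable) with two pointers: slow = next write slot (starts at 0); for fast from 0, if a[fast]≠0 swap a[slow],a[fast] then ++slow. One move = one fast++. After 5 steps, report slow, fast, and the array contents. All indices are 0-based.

slow=3, fast=5, a=[8, 8, 2, 0, 0, 0, 9, 0, 0, 0, 6, 7]

(s=0,f=0) a[fast]=0 → fast++
(s=0,f=1) a[fast]=8≠0 swap→a[0]=8 → slow++,fast++
(s=1,f=2) a[fast]=8≠0 swap→a[1]=8 → slow++,fast++
(s=2,f=3) a[fast]=2≠0 swap→a[2]=2 → slow++,fast++
(s=3,f=4) a[fast]=0 → fast++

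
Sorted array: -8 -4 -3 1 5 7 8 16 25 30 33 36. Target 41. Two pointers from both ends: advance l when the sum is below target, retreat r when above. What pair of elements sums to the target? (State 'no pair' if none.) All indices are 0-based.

(5, 36)

[0,11] -8+36=28 <41 → l++
[1,11] -4+36=32 <41 → l++
[2,11] -3+36=33 <41 → l++
[3,11] 1+36=37 <41 → l++
[4,11] 5+36=41 → found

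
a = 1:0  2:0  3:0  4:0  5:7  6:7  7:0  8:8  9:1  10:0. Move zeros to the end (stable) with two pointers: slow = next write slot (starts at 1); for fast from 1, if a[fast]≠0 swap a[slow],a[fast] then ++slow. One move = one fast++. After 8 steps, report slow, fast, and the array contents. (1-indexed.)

slow=4, fast=9, a=[7, 7, 8, 0, 0, 0, 0, 0, 1, 0]

(s=1,f=1) a[fast]=0 → fast++
(s=1,f=2) a[fast]=0 → fast++
(s=1,f=3) a[fast]=0 → fast++
(s=1,f=4) a[fast]=0 → fast++
(s=1,f=5) a[fast]=7≠0 swap→a[1]=7 → slow++,fast++
(s=2,f=6) a[fast]=7≠0 swap→a[2]=7 → slow++,fast++
(s=3,f=7) a[fast]=0 → fast++
(s=3,f=8) a[fast]=8≠0 swap→a[3]=8 → slow++,fast++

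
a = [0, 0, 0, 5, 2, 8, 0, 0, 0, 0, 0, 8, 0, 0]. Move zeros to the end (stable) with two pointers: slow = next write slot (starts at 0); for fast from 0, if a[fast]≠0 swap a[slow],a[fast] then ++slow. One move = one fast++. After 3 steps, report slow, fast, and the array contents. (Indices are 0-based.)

slow=0 fast=0: a[fast]=0, fast++
slow=0 fast=1: a[fast]=0, fast++
slow=0 fast=2: a[fast]=0, fast++

slow=0, fast=3, a=[0, 0, 0, 5, 2, 8, 0, 0, 0, 0, 0, 8, 0, 0]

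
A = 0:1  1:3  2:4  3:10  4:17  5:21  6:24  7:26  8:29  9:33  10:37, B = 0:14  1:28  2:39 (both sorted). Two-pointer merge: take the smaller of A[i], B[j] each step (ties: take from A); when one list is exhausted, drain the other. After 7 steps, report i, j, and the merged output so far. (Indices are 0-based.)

i=6, j=1, merged so far=[1, 3, 4, 10, 14, 17, 21]

[i=0,j=0] A[i]=1<=B[j]=14 take 1 → i++
[i=1,j=0] A[i]=3<=B[j]=14 take 3 → i++
[i=2,j=0] A[i]=4<=B[j]=14 take 4 → i++
[i=3,j=0] A[i]=10<=B[j]=14 take 10 → i++
[i=4,j=0] A[i]=17>B[j]=14 take 14 → j++
[i=4,j=1] A[i]=17<=B[j]=28 take 17 → i++
[i=5,j=1] A[i]=21<=B[j]=28 take 21 → i++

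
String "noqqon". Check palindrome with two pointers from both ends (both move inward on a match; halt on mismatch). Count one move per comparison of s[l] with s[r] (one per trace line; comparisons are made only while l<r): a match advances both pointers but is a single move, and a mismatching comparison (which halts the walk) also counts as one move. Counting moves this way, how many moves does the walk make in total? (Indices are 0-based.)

3 moves

[0,5] 'n'=='n' → l++,r--
[1,4] 'o'=='o' → l++,r--
[2,3] 'q'=='q' → l++,r--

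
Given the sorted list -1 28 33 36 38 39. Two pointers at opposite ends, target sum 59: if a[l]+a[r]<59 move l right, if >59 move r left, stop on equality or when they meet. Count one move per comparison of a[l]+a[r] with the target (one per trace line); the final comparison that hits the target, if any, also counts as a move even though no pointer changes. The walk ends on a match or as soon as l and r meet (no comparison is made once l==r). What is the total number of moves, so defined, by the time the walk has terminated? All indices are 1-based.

[1,6] -1+39=38 <59 → l++
[2,6] 28+39=67 >59 → r--
[2,5] 28+38=66 >59 → r--
[2,4] 28+36=64 >59 → r--
[2,3] 28+33=61 >59 → r--

5 moves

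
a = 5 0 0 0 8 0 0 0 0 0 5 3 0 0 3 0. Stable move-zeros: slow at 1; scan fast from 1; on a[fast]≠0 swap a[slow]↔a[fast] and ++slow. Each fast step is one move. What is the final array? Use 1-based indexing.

slow=1 fast=1: a[fast]=5≠0 swap→a[1]=5, slow++,fast++
slow=2 fast=2: a[fast]=0, fast++
slow=2 fast=3: a[fast]=0, fast++
slow=2 fast=4: a[fast]=0, fast++
slow=2 fast=5: a[fast]=8≠0 swap→a[2]=8, slow++,fast++
slow=3 fast=6: a[fast]=0, fast++
slow=3 fast=7: a[fast]=0, fast++
slow=3 fast=8: a[fast]=0, fast++
slow=3 fast=9: a[fast]=0, fast++
slow=3 fast=10: a[fast]=0, fast++
slow=3 fast=11: a[fast]=5≠0 swap→a[3]=5, slow++,fast++
slow=4 fast=12: a[fast]=3≠0 swap→a[4]=3, slow++,fast++
slow=5 fast=13: a[fast]=0, fast++
slow=5 fast=14: a[fast]=0, fast++
slow=5 fast=15: a[fast]=3≠0 swap→a[5]=3, slow++,fast++
slow=6 fast=16: a[fast]=0, fast++

[5, 8, 5, 3, 3, 0, 0, 0, 0, 0, 0, 0, 0, 0, 0, 0]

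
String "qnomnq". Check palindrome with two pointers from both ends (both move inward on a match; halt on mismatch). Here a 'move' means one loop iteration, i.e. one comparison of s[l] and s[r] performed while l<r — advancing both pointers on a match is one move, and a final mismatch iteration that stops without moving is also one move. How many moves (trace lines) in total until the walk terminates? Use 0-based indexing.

l=0 r=5: 'q'=='q', l++,r--
l=1 r=4: 'n'=='n', l++,r--
l=2 r=3: 'o'!='m', stop

3 moves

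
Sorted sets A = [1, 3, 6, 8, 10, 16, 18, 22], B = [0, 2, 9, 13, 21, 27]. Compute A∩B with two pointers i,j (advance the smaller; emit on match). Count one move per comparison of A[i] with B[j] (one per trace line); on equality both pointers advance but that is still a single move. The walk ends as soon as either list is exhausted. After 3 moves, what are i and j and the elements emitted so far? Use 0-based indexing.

i=0 j=0: 1>0, j++
i=0 j=1: 1<2, i++
i=1 j=1: 3>2, j++

i=1, j=2, emitted=[]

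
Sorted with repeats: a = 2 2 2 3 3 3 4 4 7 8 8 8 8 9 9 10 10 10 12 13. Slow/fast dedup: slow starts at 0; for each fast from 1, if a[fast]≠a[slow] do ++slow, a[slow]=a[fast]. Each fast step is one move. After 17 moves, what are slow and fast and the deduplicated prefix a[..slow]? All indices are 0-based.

slow=0 fast=1: a[fast]=2=a[slow] dup, fast++
slow=0 fast=2: a[fast]=2=a[slow] dup, fast++
slow=0 fast=3: a[fast]=3≠a[slow]=2 write a[1]=3, slow++,fast++
slow=1 fast=4: a[fast]=3=a[slow] dup, fast++
slow=1 fast=5: a[fast]=3=a[slow] dup, fast++
slow=1 fast=6: a[fast]=4≠a[slow]=3 write a[2]=4, slow++,fast++
slow=2 fast=7: a[fast]=4=a[slow] dup, fast++
slow=2 fast=8: a[fast]=7≠a[slow]=4 write a[3]=7, slow++,fast++
slow=3 fast=9: a[fast]=8≠a[slow]=7 write a[4]=8, slow++,fast++
slow=4 fast=10: a[fast]=8=a[slow] dup, fast++
slow=4 fast=11: a[fast]=8=a[slow] dup, fast++
slow=4 fast=12: a[fast]=8=a[slow] dup, fast++
slow=4 fast=13: a[fast]=9≠a[slow]=8 write a[5]=9, slow++,fast++
slow=5 fast=14: a[fast]=9=a[slow] dup, fast++
slow=5 fast=15: a[fast]=10≠a[slow]=9 write a[6]=10, slow++,fast++
slow=6 fast=16: a[fast]=10=a[slow] dup, fast++
slow=6 fast=17: a[fast]=10=a[slow] dup, fast++

slow=6, fast=18, prefix=[2, 3, 4, 7, 8, 9, 10]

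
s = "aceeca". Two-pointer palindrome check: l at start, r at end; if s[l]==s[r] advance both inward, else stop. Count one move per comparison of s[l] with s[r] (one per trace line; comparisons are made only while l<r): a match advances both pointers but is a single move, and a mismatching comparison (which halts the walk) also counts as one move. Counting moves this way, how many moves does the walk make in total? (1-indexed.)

3 moves

[1,6] 'a'=='a' → l++,r--
[2,5] 'c'=='c' → l++,r--
[3,4] 'e'=='e' → l++,r--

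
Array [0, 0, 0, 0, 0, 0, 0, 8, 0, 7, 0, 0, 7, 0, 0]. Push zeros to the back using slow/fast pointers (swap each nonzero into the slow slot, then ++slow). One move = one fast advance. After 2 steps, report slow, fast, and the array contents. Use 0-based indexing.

(s=0,f=0) a[fast]=0 → fast++
(s=0,f=1) a[fast]=0 → fast++

slow=0, fast=2, a=[0, 0, 0, 0, 0, 0, 0, 8, 0, 7, 0, 0, 7, 0, 0]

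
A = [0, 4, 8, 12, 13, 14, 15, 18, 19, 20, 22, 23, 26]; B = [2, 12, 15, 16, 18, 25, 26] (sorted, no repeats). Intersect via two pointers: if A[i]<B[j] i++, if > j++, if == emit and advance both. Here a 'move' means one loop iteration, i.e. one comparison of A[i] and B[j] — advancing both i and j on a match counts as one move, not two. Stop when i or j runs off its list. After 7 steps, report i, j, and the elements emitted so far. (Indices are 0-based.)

i=0 j=0: 0<2, i++
i=1 j=0: 4>2, j++
i=1 j=1: 4<12, i++
i=2 j=1: 8<12, i++
i=3 j=1: 12==12 emit, i++,j++
i=4 j=2: 13<15, i++
i=5 j=2: 14<15, i++

i=6, j=2, emitted=[12]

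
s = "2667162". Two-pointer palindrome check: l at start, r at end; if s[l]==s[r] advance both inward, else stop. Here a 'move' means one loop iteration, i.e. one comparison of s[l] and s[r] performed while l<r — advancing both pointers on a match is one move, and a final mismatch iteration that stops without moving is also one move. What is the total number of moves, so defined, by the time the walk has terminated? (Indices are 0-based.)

l=0 r=6: '2'=='2', l++,r--
l=1 r=5: '6'=='6', l++,r--
l=2 r=4: '6'!='1', stop

3 moves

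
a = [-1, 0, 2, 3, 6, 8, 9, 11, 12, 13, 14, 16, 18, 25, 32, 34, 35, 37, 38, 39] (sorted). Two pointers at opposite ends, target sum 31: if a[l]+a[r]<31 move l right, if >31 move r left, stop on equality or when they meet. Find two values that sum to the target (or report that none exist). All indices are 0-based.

l=0 r=19: -1+39=38 >31, r--
l=0 r=18: -1+38=37 >31, r--
l=0 r=17: -1+37=36 >31, r--
l=0 r=16: -1+35=34 >31, r--
l=0 r=15: -1+34=33 >31, r--
l=0 r=14: -1+32=31, found

(-1, 32)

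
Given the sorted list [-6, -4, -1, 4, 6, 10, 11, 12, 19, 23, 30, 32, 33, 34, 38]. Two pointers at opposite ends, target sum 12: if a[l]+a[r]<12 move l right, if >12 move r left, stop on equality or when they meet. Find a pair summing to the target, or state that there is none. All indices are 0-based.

l=0 r=14: -6+38=32 >12, r--
l=0 r=13: -6+34=28 >12, r--
l=0 r=12: -6+33=27 >12, r--
l=0 r=11: -6+32=26 >12, r--
l=0 r=10: -6+30=24 >12, r--
l=0 r=9: -6+23=17 >12, r--
l=0 r=8: -6+19=13 >12, r--
l=0 r=7: -6+12=6 <12, l++
l=1 r=7: -4+12=8 <12, l++
l=2 r=7: -1+12=11 <12, l++
l=3 r=7: 4+12=16 >12, r--
l=3 r=6: 4+11=15 >12, r--
l=3 r=5: 4+10=14 >12, r--
l=3 r=4: 4+6=10 <12, l++

no pair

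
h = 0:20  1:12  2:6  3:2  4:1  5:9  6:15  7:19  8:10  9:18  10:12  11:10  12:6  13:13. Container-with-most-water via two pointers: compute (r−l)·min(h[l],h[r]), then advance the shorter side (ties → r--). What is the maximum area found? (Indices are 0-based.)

l=0 r=13: min(20,13)*13=169 best=169 *, r--
l=0 r=12: min(20,6)*12=72 best=169, r--
l=0 r=11: min(20,10)*11=110 best=169, r--
l=0 r=10: min(20,12)*10=120 best=169, r--
l=0 r=9: min(20,18)*9=162 best=169, r--
l=0 r=8: min(20,10)*8=80 best=169, r--
l=0 r=7: min(20,19)*7=133 best=169, r--
l=0 r=6: min(20,15)*6=90 best=169, r--
l=0 r=5: min(20,9)*5=45 best=169, r--
l=0 r=4: min(20,1)*4=4 best=169, r--
l=0 r=3: min(20,2)*3=6 best=169, r--
l=0 r=2: min(20,6)*2=12 best=169, r--
l=0 r=1: min(20,12)*1=12 best=169, r--

max area = 169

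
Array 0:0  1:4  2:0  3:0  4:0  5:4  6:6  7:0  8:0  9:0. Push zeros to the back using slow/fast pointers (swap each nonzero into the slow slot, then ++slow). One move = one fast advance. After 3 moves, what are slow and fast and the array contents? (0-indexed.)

slow=0 fast=0: a[fast]=0, fast++
slow=0 fast=1: a[fast]=4≠0 swap→a[0]=4, slow++,fast++
slow=1 fast=2: a[fast]=0, fast++

slow=1, fast=3, a=[4, 0, 0, 0, 0, 4, 6, 0, 0, 0]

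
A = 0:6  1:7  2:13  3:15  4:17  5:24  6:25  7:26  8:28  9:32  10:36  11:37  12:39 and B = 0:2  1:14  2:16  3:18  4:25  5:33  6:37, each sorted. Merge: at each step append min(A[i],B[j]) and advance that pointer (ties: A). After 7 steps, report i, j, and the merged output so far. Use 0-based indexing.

i=4, j=3, merged so far=[2, 6, 7, 13, 14, 15, 16]

i=0 j=0: A[i]=6>B[j]=2 take 2, j++
i=0 j=1: A[i]=6<=B[j]=14 take 6, i++
i=1 j=1: A[i]=7<=B[j]=14 take 7, i++
i=2 j=1: A[i]=13<=B[j]=14 take 13, i++
i=3 j=1: A[i]=15>B[j]=14 take 14, j++
i=3 j=2: A[i]=15<=B[j]=16 take 15, i++
i=4 j=2: A[i]=17>B[j]=16 take 16, j++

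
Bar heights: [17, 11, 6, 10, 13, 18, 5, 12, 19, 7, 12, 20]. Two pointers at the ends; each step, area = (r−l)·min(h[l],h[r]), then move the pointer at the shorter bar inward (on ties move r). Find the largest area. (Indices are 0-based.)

[0,11] min(17,20)*11=187 best=187 * → l++
[1,11] min(11,20)*10=110 best=187 → l++
[2,11] min(6,20)*9=54 best=187 → l++
[3,11] min(10,20)*8=80 best=187 → l++
[4,11] min(13,20)*7=91 best=187 → l++
[5,11] min(18,20)*6=108 best=187 → l++
[6,11] min(5,20)*5=25 best=187 → l++
[7,11] min(12,20)*4=48 best=187 → l++
[8,11] min(19,20)*3=57 best=187 → l++
[9,11] min(7,20)*2=14 best=187 → l++
[10,11] min(12,20)*1=12 best=187 → l++

max area = 187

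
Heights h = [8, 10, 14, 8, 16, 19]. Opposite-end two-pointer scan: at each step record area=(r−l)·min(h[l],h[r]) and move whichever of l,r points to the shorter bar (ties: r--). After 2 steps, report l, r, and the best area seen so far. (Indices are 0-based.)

l=2, r=5, best area=40

l=0 r=5: min(8,19)*5=40 best=40 *, l++
l=1 r=5: min(10,19)*4=40 best=40, l++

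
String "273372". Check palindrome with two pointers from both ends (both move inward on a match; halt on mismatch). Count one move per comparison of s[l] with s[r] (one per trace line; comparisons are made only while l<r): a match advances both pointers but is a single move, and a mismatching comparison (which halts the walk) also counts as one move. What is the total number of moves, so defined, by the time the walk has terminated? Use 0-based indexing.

[0,5] '2'=='2' → l++,r--
[1,4] '7'=='7' → l++,r--
[2,3] '3'=='3' → l++,r--

3 moves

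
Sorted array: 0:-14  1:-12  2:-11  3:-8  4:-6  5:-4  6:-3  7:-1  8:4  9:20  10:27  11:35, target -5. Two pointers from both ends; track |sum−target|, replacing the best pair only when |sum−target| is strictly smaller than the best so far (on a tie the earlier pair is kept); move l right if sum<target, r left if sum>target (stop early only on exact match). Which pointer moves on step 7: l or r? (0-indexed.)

r

l=0 r=11: -14+35=21 d=26 *, r--
l=0 r=10: -14+27=13 d=18 *, r--
l=0 r=9: -14+20=6 d=11 *, r--
l=0 r=8: -14+4=-10 d=5 *, l++
l=1 r=8: -12+4=-8 d=3 *, l++
l=2 r=8: -11+4=-7 d=2 *, l++
l=3 r=8: -8+4=-4 d=1 *, r--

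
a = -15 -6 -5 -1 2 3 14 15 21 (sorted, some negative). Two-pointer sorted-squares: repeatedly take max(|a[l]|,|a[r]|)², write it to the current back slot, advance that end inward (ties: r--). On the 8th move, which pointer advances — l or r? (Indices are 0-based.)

r

[0,8] |-15|<=|21| out[8]=441 → r--
[0,7] |-15|<=|15| out[7]=225 → r--
[0,6] |-15|>|14| out[6]=225 → l++
[1,6] |-6|<=|14| out[5]=196 → r--
[1,5] |-6|>|3| out[4]=36 → l++
[2,5] |-5|>|3| out[3]=25 → l++
[3,5] |-1|<=|3| out[2]=9 → r--
[3,4] |-1|<=|2| out[1]=4 → r--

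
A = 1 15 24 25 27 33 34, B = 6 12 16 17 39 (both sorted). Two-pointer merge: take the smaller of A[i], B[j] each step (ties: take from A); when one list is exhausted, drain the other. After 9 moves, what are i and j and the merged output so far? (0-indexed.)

i=0 j=0: A[i]=1<=B[j]=6 take 1, i++
i=1 j=0: A[i]=15>B[j]=6 take 6, j++
i=1 j=1: A[i]=15>B[j]=12 take 12, j++
i=1 j=2: A[i]=15<=B[j]=16 take 15, i++
i=2 j=2: A[i]=24>B[j]=16 take 16, j++
i=2 j=3: A[i]=24>B[j]=17 take 17, j++
i=2 j=4: A[i]=24<=B[j]=39 take 24, i++
i=3 j=4: A[i]=25<=B[j]=39 take 25, i++
i=4 j=4: A[i]=27<=B[j]=39 take 27, i++

i=5, j=4, merged so far=[1, 6, 12, 15, 16, 17, 24, 25, 27]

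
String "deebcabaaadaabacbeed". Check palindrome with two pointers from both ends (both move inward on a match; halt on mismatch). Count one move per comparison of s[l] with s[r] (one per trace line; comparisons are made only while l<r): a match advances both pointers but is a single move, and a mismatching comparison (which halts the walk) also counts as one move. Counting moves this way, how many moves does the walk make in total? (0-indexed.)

10 moves

l=0 r=19: 'd'=='d', l++,r--
l=1 r=18: 'e'=='e', l++,r--
l=2 r=17: 'e'=='e', l++,r--
l=3 r=16: 'b'=='b', l++,r--
l=4 r=15: 'c'=='c', l++,r--
l=5 r=14: 'a'=='a', l++,r--
l=6 r=13: 'b'=='b', l++,r--
l=7 r=12: 'a'=='a', l++,r--
l=8 r=11: 'a'=='a', l++,r--
l=9 r=10: 'a'!='d', stop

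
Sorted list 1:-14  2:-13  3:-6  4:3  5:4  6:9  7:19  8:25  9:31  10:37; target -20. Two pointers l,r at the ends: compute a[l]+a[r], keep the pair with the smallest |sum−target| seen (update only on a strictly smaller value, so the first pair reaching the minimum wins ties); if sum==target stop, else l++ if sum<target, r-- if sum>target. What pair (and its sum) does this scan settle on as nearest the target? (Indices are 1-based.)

[1,10] -14+37=23 d=43 * → r--
[1,9] -14+31=17 d=37 * → r--
[1,8] -14+25=11 d=31 * → r--
[1,7] -14+19=5 d=25 * → r--
[1,6] -14+9=-5 d=15 * → r--
[1,5] -14+4=-10 d=10 * → r--
[1,4] -14+3=-11 d=9 * → r--
[1,3] -14+-6=-20 d=0 * → stop

pair (-14, -6) with sum -20 (|Δ|=0)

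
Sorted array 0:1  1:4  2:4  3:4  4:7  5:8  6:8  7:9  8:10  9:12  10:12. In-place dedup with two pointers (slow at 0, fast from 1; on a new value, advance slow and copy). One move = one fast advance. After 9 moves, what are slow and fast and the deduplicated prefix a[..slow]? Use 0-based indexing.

slow=6, fast=10, prefix=[1, 4, 7, 8, 9, 10, 12]

(s=0,f=1) a[fast]=4≠a[slow]=1 write a[1]=4 → slow++,fast++
(s=1,f=2) a[fast]=4=a[slow] dup → fast++
(s=1,f=3) a[fast]=4=a[slow] dup → fast++
(s=1,f=4) a[fast]=7≠a[slow]=4 write a[2]=7 → slow++,fast++
(s=2,f=5) a[fast]=8≠a[slow]=7 write a[3]=8 → slow++,fast++
(s=3,f=6) a[fast]=8=a[slow] dup → fast++
(s=3,f=7) a[fast]=9≠a[slow]=8 write a[4]=9 → slow++,fast++
(s=4,f=8) a[fast]=10≠a[slow]=9 write a[5]=10 → slow++,fast++
(s=5,f=9) a[fast]=12≠a[slow]=10 write a[6]=12 → slow++,fast++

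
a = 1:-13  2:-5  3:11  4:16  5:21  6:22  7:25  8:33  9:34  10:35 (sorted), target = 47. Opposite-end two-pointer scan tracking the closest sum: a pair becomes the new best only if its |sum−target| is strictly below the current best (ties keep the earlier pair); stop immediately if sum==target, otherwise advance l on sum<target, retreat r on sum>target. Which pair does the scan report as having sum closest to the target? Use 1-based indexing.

[1,10] -13+35=22 d=25 * → l++
[2,10] -5+35=30 d=17 * → l++
[3,10] 11+35=46 d=1 * → l++
[4,10] 16+35=51 d=4 → r--
[4,9] 16+34=50 d=3 → r--
[4,8] 16+33=49 d=2 → r--
[4,7] 16+25=41 d=6 → l++
[5,7] 21+25=46 d=1 → l++
[6,7] 22+25=47 d=0 * → stop

pair (22, 25) with sum 47 (|Δ|=0)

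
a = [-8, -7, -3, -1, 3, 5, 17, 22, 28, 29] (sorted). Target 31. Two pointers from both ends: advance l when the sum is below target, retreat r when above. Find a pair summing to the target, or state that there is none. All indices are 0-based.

l=0 r=9: -8+29=21 <31, l++
l=1 r=9: -7+29=22 <31, l++
l=2 r=9: -3+29=26 <31, l++
l=3 r=9: -1+29=28 <31, l++
l=4 r=9: 3+29=32 >31, r--
l=4 r=8: 3+28=31, found

(3, 28)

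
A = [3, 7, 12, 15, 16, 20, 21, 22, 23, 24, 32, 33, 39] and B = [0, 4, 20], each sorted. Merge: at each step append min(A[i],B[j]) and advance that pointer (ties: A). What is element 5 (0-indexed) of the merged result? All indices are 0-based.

merged[5] = 15

[i=0,j=0] A[i]=3>B[j]=0 take 0 → j++
[i=0,j=1] A[i]=3<=B[j]=4 take 3 → i++
[i=1,j=1] A[i]=7>B[j]=4 take 4 → j++
[i=1,j=2] A[i]=7<=B[j]=20 take 7 → i++
[i=2,j=2] A[i]=12<=B[j]=20 take 12 → i++
[i=3,j=2] A[i]=15<=B[j]=20 take 15 → i++
[i=4,j=2] A[i]=16<=B[j]=20 take 16 → i++
[i=5,j=2] A[i]=20<=B[j]=20 take 20 → i++
[i=6,j=2] A[i]=21>B[j]=20 take 20 → j++
[i=6,j=3] B done, take A[i]=21 → i++
[i=7,j=3] B done, take A[i]=22 → i++
[i=8,j=3] B done, take A[i]=23 → i++
[i=9,j=3] B done, take A[i]=24 → i++
[i=10,j=3] B done, take A[i]=32 → i++
[i=11,j=3] B done, take A[i]=33 → i++
[i=12,j=3] B done, take A[i]=39 → i++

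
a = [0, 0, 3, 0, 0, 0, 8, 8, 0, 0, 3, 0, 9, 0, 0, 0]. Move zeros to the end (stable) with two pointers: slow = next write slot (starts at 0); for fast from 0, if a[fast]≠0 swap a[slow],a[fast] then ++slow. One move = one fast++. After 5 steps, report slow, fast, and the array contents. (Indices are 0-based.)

slow=1, fast=5, a=[3, 0, 0, 0, 0, 0, 8, 8, 0, 0, 3, 0, 9, 0, 0, 0]

(s=0,f=0) a[fast]=0 → fast++
(s=0,f=1) a[fast]=0 → fast++
(s=0,f=2) a[fast]=3≠0 swap→a[0]=3 → slow++,fast++
(s=1,f=3) a[fast]=0 → fast++
(s=1,f=4) a[fast]=0 → fast++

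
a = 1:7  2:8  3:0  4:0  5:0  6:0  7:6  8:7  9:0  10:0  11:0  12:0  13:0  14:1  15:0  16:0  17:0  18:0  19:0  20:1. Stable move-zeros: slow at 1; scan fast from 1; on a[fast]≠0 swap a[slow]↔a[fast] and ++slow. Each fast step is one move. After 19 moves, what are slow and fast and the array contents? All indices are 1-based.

slow=6, fast=20, a=[7, 8, 6, 7, 1, 0, 0, 0, 0, 0, 0, 0, 0, 0, 0, 0, 0, 0, 0, 1]

(s=1,f=1) a[fast]=7≠0 swap→a[1]=7 → slow++,fast++
(s=2,f=2) a[fast]=8≠0 swap→a[2]=8 → slow++,fast++
(s=3,f=3) a[fast]=0 → fast++
(s=3,f=4) a[fast]=0 → fast++
(s=3,f=5) a[fast]=0 → fast++
(s=3,f=6) a[fast]=0 → fast++
(s=3,f=7) a[fast]=6≠0 swap→a[3]=6 → slow++,fast++
(s=4,f=8) a[fast]=7≠0 swap→a[4]=7 → slow++,fast++
(s=5,f=9) a[fast]=0 → fast++
(s=5,f=10) a[fast]=0 → fast++
(s=5,f=11) a[fast]=0 → fast++
(s=5,f=12) a[fast]=0 → fast++
(s=5,f=13) a[fast]=0 → fast++
(s=5,f=14) a[fast]=1≠0 swap→a[5]=1 → slow++,fast++
(s=6,f=15) a[fast]=0 → fast++
(s=6,f=16) a[fast]=0 → fast++
(s=6,f=17) a[fast]=0 → fast++
(s=6,f=18) a[fast]=0 → fast++
(s=6,f=19) a[fast]=0 → fast++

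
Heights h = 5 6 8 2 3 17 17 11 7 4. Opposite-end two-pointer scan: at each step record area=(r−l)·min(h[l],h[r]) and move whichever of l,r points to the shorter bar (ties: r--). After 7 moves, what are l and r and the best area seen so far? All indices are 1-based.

l=6, r=8, best area=42

[1,10] min(5,4)*9=36 best=36 * → r--
[1,9] min(5,7)*8=40 best=40 * → l++
[2,9] min(6,7)*7=42 best=42 * → l++
[3,9] min(8,7)*6=42 best=42 → r--
[3,8] min(8,11)*5=40 best=42 → l++
[4,8] min(2,11)*4=8 best=42 → l++
[5,8] min(3,11)*3=9 best=42 → l++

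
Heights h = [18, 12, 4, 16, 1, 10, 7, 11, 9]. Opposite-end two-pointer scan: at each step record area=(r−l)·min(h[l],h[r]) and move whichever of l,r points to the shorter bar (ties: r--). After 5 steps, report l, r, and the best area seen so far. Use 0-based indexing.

l=0 r=8: min(18,9)*8=72 best=72 *, r--
l=0 r=7: min(18,11)*7=77 best=77 *, r--
l=0 r=6: min(18,7)*6=42 best=77, r--
l=0 r=5: min(18,10)*5=50 best=77, r--
l=0 r=4: min(18,1)*4=4 best=77, r--

l=0, r=3, best area=77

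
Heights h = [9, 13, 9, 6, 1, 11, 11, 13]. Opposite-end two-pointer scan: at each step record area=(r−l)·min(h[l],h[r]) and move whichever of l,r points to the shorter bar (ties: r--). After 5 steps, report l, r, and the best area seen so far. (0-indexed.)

l=1, r=3, best area=78

[0,7] min(9,13)*7=63 best=63 * → l++
[1,7] min(13,13)*6=78 best=78 * → r--
[1,6] min(13,11)*5=55 best=78 → r--
[1,5] min(13,11)*4=44 best=78 → r--
[1,4] min(13,1)*3=3 best=78 → r--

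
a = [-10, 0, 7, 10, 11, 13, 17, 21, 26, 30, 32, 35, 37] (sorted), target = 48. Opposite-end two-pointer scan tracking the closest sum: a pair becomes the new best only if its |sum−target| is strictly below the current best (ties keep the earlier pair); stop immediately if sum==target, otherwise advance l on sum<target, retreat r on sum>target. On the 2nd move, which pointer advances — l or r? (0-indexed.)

l

l=0 r=12: -10+37=27 d=21 *, l++
l=1 r=12: 0+37=37 d=11 *, l++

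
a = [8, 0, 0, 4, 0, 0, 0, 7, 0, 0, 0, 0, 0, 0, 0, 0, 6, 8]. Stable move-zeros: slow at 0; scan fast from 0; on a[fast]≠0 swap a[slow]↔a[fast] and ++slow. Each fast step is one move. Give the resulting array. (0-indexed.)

[8, 4, 7, 6, 8, 0, 0, 0, 0, 0, 0, 0, 0, 0, 0, 0, 0, 0]

(s=0,f=0) a[fast]=8≠0 swap→a[0]=8 → slow++,fast++
(s=1,f=1) a[fast]=0 → fast++
(s=1,f=2) a[fast]=0 → fast++
(s=1,f=3) a[fast]=4≠0 swap→a[1]=4 → slow++,fast++
(s=2,f=4) a[fast]=0 → fast++
(s=2,f=5) a[fast]=0 → fast++
(s=2,f=6) a[fast]=0 → fast++
(s=2,f=7) a[fast]=7≠0 swap→a[2]=7 → slow++,fast++
(s=3,f=8) a[fast]=0 → fast++
(s=3,f=9) a[fast]=0 → fast++
(s=3,f=10) a[fast]=0 → fast++
(s=3,f=11) a[fast]=0 → fast++
(s=3,f=12) a[fast]=0 → fast++
(s=3,f=13) a[fast]=0 → fast++
(s=3,f=14) a[fast]=0 → fast++
(s=3,f=15) a[fast]=0 → fast++
(s=3,f=16) a[fast]=6≠0 swap→a[3]=6 → slow++,fast++
(s=4,f=17) a[fast]=8≠0 swap→a[4]=8 → slow++,fast++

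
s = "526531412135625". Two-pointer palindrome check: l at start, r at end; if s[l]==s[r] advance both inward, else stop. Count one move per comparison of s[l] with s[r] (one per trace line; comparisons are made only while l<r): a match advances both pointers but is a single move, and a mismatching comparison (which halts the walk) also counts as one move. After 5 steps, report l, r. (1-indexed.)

l=1 r=15: '5'=='5', l++,r--
l=2 r=14: '2'=='2', l++,r--
l=3 r=13: '6'=='6', l++,r--
l=4 r=12: '5'=='5', l++,r--
l=5 r=11: '3'=='3', l++,r--

l=6, r=10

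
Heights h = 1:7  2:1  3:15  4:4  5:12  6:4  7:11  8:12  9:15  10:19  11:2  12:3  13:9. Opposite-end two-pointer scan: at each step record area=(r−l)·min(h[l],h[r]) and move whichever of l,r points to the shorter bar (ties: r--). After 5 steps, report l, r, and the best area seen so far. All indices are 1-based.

l=3, r=10, best area=90

[1,13] min(7,9)*12=84 best=84 * → l++
[2,13] min(1,9)*11=11 best=84 → l++
[3,13] min(15,9)*10=90 best=90 * → r--
[3,12] min(15,3)*9=27 best=90 → r--
[3,11] min(15,2)*8=16 best=90 → r--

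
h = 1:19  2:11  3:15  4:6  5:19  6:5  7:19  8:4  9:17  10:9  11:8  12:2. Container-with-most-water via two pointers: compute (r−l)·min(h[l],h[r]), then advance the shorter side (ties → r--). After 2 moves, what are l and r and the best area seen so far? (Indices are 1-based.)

[1,12] min(19,2)*11=22 best=22 * → r--
[1,11] min(19,8)*10=80 best=80 * → r--

l=1, r=10, best area=80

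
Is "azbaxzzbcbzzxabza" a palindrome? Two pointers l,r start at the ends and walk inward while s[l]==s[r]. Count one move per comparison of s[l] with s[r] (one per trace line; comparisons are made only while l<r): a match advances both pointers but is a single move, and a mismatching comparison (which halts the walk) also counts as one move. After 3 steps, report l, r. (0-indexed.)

l=0 r=16: 'a'=='a', l++,r--
l=1 r=15: 'z'=='z', l++,r--
l=2 r=14: 'b'=='b', l++,r--

l=3, r=13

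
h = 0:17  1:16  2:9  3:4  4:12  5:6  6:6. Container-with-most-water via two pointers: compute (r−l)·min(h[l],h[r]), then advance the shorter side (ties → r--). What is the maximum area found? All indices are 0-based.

[0,6] min(17,6)*6=36 best=36 * → r--
[0,5] min(17,6)*5=30 best=36 → r--
[0,4] min(17,12)*4=48 best=48 * → r--
[0,3] min(17,4)*3=12 best=48 → r--
[0,2] min(17,9)*2=18 best=48 → r--
[0,1] min(17,16)*1=16 best=48 → r--

max area = 48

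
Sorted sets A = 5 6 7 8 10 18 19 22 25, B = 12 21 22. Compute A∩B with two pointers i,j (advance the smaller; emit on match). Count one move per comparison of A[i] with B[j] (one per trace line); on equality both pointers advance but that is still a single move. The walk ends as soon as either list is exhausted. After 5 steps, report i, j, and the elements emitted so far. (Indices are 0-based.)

i=5, j=0, emitted=[]

[i=0,j=0] 5<12 → i++
[i=1,j=0] 6<12 → i++
[i=2,j=0] 7<12 → i++
[i=3,j=0] 8<12 → i++
[i=4,j=0] 10<12 → i++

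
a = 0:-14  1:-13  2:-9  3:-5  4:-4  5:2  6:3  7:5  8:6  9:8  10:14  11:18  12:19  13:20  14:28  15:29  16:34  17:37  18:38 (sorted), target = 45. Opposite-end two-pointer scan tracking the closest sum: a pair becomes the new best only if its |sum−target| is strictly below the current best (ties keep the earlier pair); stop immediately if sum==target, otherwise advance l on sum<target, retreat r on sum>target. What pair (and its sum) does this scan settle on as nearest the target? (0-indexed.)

pair (8, 37) with sum 45 (|Δ|=0)

l=0 r=18: -14+38=24 d=21 *, l++
l=1 r=18: -13+38=25 d=20 *, l++
l=2 r=18: -9+38=29 d=16 *, l++
l=3 r=18: -5+38=33 d=12 *, l++
l=4 r=18: -4+38=34 d=11 *, l++
l=5 r=18: 2+38=40 d=5 *, l++
l=6 r=18: 3+38=41 d=4 *, l++
l=7 r=18: 5+38=43 d=2 *, l++
l=8 r=18: 6+38=44 d=1 *, l++
l=9 r=18: 8+38=46 d=1, r--
l=9 r=17: 8+37=45 d=0 *, stop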